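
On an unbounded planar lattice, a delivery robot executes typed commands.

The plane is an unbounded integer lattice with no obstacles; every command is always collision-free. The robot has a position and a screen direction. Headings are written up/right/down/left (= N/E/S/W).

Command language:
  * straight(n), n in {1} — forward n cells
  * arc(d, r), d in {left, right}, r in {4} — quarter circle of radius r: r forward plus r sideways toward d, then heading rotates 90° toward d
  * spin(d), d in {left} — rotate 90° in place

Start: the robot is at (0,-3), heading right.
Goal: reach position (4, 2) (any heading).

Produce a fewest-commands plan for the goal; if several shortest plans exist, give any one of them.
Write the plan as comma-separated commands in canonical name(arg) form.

from: at (0,-3), heading right
[1] after arc(left, 4): at (4,1), heading up
[2] after straight(1): at (4,2), heading up
nothing shorter than 2 reaches the goal.

arc(left, 4), straight(1)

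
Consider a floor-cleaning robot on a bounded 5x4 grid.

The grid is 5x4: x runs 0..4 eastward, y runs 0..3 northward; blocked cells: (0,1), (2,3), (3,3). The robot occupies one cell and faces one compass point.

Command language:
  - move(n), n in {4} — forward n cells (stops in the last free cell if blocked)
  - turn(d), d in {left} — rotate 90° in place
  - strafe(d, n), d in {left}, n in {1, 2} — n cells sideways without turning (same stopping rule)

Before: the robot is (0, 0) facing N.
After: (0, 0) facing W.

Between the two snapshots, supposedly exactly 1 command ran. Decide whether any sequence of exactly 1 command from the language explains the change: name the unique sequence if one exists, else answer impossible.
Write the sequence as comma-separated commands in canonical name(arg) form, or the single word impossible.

turn(left)

key: parked at (0,0) the whole time — nothing moves the robot
initial: (0, 0) facing N
1. turn(left) → (0, 0) facing W
no other 1-command option fits: unique.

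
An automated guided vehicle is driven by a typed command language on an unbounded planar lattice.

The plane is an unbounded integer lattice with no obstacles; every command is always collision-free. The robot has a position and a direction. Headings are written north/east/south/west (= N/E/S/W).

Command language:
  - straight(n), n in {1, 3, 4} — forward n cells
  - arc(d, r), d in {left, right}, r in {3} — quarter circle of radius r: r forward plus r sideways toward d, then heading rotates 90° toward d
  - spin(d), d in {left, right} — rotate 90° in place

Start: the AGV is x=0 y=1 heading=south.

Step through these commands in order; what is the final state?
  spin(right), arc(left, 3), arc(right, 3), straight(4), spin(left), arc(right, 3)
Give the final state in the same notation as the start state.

x=-13 y=-8 heading=west

t0: x=0 y=1 heading=south
t=1 spin(right) ⇒ x=0 y=1 heading=west
t=2 arc(left, 3) ⇒ x=-3 y=-2 heading=south
t=3 arc(right, 3) ⇒ x=-6 y=-5 heading=west
t=4 straight(4) ⇒ x=-10 y=-5 heading=west
t=5 spin(left) ⇒ x=-10 y=-5 heading=south
t=6 arc(right, 3) ⇒ x=-13 y=-8 heading=west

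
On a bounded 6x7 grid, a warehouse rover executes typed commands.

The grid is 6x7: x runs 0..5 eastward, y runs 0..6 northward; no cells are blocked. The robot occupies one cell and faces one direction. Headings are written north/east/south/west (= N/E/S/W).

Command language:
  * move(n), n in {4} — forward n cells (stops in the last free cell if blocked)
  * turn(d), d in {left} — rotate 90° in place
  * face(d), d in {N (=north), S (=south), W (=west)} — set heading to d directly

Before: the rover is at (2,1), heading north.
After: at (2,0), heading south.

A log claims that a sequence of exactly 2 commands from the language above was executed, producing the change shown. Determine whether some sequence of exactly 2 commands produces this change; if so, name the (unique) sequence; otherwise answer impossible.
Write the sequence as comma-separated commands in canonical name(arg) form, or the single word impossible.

key: running move(4) before face(S) would end elsewhere — order is forced
begin: at (2,1), heading north
[1] after face(S): at (2,1), heading south
[2] after move(4): at (2,0), heading south
no rival 2-sequence matches.

face(S), move(4)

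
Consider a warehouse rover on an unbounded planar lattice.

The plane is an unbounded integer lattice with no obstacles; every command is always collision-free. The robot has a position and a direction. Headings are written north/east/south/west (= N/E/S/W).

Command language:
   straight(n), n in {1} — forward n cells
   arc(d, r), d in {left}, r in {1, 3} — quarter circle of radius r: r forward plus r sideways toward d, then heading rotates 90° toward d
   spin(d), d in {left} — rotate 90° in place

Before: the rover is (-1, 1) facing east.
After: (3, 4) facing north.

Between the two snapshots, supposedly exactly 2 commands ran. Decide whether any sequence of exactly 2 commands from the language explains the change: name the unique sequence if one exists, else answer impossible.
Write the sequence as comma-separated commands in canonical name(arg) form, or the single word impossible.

straight(1), arc(left, 3)

key: running arc(left, 3) before straight(1) would end elsewhere — order is forced
t0: (-1, 1) facing east
1. straight(1) → (0, 1) facing east
2. arc(left, 3) → (3, 4) facing north
uniquely the one of 16 2-step routes that fits.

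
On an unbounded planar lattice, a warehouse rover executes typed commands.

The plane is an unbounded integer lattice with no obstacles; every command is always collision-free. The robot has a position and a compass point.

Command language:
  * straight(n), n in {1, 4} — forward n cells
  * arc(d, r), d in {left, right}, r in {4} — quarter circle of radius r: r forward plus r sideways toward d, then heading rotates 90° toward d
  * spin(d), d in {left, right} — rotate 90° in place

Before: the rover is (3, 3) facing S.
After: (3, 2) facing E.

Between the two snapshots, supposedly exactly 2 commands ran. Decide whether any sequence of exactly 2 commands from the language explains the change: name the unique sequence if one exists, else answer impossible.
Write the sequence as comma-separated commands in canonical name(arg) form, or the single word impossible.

straight(1), spin(left)

key: cell and facing (now E) both changed — the 2 commands mix motion and turning
from: (3, 3) facing S
[1] after straight(1): (3, 2) facing S
[2] after spin(left): (3, 2) facing E
no rival 2-sequence matches.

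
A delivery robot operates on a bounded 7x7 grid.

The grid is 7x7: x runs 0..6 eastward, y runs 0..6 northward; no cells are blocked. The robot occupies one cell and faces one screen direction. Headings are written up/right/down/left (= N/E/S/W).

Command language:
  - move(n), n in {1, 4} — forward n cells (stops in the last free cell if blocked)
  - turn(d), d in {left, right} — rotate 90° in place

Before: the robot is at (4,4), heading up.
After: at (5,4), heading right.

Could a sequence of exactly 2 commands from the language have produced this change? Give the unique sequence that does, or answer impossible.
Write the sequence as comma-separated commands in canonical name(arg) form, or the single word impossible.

key: running move(1) before turn(right) would end elsewhere — order is forced
begin: at (4,4), heading up
1. turn(right) → at (4,4), heading right
2. move(1) → at (5,4), heading right
no rival 2-sequence matches.

turn(right), move(1)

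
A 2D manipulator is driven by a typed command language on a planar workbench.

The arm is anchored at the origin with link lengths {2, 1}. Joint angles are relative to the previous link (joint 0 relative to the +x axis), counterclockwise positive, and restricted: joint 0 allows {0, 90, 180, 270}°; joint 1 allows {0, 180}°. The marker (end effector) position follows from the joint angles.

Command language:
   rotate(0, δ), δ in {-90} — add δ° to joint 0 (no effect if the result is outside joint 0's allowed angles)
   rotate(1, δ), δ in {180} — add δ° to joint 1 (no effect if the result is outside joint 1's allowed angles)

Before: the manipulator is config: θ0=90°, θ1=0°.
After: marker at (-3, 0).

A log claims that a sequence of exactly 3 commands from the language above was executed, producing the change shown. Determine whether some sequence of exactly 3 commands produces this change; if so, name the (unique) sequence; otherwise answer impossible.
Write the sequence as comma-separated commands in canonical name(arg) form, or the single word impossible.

initial: config: θ0=90°, θ1=0°
1. rotate(0, -90) → config: θ0=0°, θ1=0°
2. rotate(0, -90) → config: θ0=270°, θ1=0°
3. rotate(0, -90) → config: θ0=180°, θ1=0°
no other 3-command option fits: unique.

rotate(0, -90), rotate(0, -90), rotate(0, -90)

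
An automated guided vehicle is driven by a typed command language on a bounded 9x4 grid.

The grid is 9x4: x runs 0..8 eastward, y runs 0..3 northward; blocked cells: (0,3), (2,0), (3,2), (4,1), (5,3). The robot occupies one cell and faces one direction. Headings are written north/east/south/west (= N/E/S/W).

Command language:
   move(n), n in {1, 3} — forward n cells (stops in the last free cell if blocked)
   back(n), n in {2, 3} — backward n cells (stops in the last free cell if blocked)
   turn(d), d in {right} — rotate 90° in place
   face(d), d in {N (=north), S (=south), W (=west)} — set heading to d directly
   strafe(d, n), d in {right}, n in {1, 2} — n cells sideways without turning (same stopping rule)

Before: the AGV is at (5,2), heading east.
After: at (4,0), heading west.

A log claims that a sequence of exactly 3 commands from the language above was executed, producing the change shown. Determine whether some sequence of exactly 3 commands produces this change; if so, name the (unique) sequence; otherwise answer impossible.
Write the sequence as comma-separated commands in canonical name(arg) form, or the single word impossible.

strafe(right, 2), face(W), move(1)

key: running move(1) before strafe(right, 2) would end elsewhere — order is forced
initial: at (5,2), heading east
step 1 (strafe(right, 2)): at (5,0), heading east
step 2 (face(W)): at (5,0), heading west
step 3 (move(1)): at (4,0), heading west
all 1000 alternatives checked — unique.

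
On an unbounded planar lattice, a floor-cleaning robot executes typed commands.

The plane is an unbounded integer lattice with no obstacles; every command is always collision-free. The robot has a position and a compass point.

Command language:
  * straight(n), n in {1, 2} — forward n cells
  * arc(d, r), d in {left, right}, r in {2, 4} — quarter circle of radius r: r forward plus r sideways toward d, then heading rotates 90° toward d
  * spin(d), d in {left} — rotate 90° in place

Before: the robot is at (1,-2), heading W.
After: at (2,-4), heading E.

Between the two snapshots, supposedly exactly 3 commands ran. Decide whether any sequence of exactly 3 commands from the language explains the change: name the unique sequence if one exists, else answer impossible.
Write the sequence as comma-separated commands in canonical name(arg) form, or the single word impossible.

straight(1), spin(left), arc(left, 2)

key: running arc(left, 2) before straight(1) would end elsewhere — order is forced
start: at (1,-2), heading W
t=1 straight(1) ⇒ at (0,-2), heading W
t=2 spin(left) ⇒ at (0,-2), heading S
t=3 arc(left, 2) ⇒ at (2,-4), heading E
uniquely the one of 343 3-step routes that fits.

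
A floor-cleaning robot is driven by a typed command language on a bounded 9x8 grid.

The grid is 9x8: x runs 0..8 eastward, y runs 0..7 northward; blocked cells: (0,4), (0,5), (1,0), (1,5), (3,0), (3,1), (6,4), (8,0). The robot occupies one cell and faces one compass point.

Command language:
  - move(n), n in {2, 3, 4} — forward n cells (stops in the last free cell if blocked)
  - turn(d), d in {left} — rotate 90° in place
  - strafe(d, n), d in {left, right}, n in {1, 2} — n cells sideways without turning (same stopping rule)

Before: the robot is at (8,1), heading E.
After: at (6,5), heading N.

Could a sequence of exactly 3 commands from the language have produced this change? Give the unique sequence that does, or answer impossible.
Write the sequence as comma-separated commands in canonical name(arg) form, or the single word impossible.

key: running strafe(left, 2) before turn(left) would end elsewhere — order is forced
start: at (8,1), heading E
1. turn(left) → at (8,1), heading N
2. move(4) → at (8,5), heading N
3. strafe(left, 2) → at (6,5), heading N
all 512 alternatives checked — unique.

turn(left), move(4), strafe(left, 2)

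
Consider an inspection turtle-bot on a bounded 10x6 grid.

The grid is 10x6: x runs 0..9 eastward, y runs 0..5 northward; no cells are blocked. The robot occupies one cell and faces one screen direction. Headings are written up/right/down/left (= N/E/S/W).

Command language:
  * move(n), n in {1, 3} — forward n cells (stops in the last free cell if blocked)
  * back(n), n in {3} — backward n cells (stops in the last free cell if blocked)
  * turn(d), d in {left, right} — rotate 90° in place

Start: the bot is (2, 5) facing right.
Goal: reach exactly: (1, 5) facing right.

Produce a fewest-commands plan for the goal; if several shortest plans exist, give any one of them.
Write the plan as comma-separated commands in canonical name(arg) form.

begin: (2, 5) facing right
step 1 (back(3)): (0, 5) facing right
step 2 (move(1)): (1, 5) facing right
minimal: 2 command(s), checked below 2.

back(3), move(1)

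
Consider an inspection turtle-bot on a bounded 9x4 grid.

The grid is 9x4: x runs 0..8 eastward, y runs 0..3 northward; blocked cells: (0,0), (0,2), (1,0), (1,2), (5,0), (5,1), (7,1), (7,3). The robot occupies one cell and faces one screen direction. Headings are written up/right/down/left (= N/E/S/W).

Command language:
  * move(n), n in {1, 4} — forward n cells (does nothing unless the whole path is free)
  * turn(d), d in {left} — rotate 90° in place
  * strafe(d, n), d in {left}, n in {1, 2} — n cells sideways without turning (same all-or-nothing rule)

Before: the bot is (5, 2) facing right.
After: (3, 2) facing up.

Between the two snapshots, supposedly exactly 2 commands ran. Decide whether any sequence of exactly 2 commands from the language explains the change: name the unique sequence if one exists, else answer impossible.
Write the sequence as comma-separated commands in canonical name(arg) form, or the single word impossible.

turn(left), strafe(left, 2)

key: position moved to (3,2) AND the heading swung to N — translation plus rotation needed
begin: (5, 2) facing right
[1] after turn(left): (5, 2) facing up
[2] after strafe(left, 2): (3, 2) facing up
no other 2-command option fits: unique.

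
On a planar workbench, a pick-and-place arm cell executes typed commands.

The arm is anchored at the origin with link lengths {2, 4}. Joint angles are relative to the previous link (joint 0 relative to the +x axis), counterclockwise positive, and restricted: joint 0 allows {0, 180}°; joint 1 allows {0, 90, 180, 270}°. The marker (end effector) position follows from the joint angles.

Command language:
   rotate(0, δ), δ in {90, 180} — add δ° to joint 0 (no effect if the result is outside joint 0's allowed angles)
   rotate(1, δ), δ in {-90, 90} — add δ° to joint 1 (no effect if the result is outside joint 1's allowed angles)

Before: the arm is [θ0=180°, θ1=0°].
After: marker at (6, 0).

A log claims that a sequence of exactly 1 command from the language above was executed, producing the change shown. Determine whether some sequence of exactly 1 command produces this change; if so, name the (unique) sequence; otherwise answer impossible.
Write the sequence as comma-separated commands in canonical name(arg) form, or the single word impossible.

begin: [θ0=180°, θ1=0°]
step 1 (rotate(0, 180)): [θ0=0°, θ1=0°]
no other 1-command option fits: unique.

rotate(0, 180)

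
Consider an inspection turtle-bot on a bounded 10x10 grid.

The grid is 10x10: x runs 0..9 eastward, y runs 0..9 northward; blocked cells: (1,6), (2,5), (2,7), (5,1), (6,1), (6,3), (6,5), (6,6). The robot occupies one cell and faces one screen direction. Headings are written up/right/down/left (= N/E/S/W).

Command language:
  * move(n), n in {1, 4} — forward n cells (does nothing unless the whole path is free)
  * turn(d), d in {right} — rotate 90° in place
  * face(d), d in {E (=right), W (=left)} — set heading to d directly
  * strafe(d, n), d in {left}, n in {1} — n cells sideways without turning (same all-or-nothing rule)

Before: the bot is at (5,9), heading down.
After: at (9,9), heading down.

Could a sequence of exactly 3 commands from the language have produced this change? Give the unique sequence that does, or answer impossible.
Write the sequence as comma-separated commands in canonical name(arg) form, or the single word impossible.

face(E), move(4), turn(right)

key: heading stays S — rotations cancel among the 3 commands
initial: at (5,9), heading down
[1] after face(E): at (5,9), heading right
[2] after move(4): at (9,9), heading right
[3] after turn(right): at (9,9), heading down
no other 3-command option fits: unique.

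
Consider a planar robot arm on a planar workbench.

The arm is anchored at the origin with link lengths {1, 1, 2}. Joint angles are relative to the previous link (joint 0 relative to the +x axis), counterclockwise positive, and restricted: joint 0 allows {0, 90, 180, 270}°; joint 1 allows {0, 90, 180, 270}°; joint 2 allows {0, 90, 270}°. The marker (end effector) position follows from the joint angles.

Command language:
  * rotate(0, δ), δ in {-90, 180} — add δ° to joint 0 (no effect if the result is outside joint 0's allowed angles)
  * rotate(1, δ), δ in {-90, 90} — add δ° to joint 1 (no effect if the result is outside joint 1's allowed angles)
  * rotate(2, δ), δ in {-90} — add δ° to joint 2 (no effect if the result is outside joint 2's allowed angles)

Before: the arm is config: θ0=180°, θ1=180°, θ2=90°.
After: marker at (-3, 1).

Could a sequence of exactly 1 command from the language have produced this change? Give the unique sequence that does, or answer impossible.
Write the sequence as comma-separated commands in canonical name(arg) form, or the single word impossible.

rotate(1, 90)

from: config: θ0=180°, θ1=180°, θ2=90°
step 1 (rotate(1, 90)): config: θ0=180°, θ1=270°, θ2=90°
no other 1-command option fits: unique.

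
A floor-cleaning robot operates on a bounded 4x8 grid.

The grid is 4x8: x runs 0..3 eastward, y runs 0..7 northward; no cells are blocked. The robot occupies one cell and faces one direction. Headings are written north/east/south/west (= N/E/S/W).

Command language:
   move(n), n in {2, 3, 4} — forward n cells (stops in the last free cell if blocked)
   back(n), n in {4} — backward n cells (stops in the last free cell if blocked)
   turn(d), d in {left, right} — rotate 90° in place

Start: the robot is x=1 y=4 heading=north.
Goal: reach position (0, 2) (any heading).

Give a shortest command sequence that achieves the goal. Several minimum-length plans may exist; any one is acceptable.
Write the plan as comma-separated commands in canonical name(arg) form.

turn(left), move(4), turn(left), move(2)

begin: x=1 y=4 heading=north
t=1 turn(left) ⇒ x=1 y=4 heading=west
t=2 move(4) ⇒ x=0 y=4 heading=west
t=3 turn(left) ⇒ x=0 y=4 heading=south
t=4 move(2) ⇒ x=0 y=2 heading=south
nothing shorter than 4 reaches the goal.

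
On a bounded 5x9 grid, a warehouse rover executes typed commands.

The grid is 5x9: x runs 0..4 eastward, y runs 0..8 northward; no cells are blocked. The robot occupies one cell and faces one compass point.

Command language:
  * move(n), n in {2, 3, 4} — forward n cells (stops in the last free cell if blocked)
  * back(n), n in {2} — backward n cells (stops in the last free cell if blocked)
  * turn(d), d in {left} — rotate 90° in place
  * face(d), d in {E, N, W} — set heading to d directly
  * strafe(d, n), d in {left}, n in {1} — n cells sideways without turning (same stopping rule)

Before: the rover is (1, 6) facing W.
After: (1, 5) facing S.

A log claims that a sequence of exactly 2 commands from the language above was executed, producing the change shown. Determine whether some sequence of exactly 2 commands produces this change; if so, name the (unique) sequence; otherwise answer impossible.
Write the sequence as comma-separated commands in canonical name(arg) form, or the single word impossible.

key: cell and facing (now S) both changed — the 2 commands mix motion and turning
initial: (1, 6) facing W
step 1 (strafe(left, 1)): (1, 5) facing W
step 2 (turn(left)): (1, 5) facing S
no other 2-command option fits: unique.

strafe(left, 1), turn(left)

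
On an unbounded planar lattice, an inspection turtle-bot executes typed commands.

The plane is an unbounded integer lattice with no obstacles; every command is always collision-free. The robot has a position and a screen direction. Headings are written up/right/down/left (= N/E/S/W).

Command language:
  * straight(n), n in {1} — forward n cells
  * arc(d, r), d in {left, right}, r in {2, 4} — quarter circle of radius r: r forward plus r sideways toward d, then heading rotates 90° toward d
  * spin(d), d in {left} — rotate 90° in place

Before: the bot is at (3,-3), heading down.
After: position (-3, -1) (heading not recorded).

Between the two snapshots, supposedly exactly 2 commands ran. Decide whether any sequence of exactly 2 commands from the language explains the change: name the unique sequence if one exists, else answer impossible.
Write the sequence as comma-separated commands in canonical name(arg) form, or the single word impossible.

arc(right, 2), arc(right, 4)

key: running arc(right, 4) before arc(right, 2) would end elsewhere — order is forced
begin: at (3,-3), heading down
step 1 (arc(right, 2)): at (1,-5), heading left
step 2 (arc(right, 4)): at (-3,-1), heading up
no other 2-command option fits: unique.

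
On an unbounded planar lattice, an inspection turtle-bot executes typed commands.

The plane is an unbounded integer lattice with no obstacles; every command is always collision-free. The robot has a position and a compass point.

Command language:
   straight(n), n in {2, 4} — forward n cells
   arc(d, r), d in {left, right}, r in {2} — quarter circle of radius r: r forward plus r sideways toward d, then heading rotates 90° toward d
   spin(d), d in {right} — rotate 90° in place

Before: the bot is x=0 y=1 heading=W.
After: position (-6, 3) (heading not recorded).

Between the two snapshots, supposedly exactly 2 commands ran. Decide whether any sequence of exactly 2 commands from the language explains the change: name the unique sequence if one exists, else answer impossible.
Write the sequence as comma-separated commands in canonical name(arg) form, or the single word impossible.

key: order matters: swapping straight(4) and arc(right, 2) lands elsewhere
start: x=0 y=1 heading=W
t=1 straight(4) ⇒ x=-4 y=1 heading=W
t=2 arc(right, 2) ⇒ x=-6 y=3 heading=N
no other 2-command option fits: unique.

straight(4), arc(right, 2)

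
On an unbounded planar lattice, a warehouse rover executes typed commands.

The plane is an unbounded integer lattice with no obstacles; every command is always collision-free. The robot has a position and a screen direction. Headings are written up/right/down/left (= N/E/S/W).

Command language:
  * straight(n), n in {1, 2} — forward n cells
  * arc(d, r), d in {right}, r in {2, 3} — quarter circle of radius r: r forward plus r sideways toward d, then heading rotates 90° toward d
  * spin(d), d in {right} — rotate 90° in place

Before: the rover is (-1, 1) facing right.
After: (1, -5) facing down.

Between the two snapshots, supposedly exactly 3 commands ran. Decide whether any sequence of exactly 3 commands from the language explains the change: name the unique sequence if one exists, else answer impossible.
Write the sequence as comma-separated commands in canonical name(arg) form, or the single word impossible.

arc(right, 2), straight(2), straight(2)

key: order matters: swapping arc(right, 2) and straight(2) lands elsewhere
from: (-1, 1) facing right
t=1 arc(right, 2) ⇒ (1, -1) facing down
t=2 straight(2) ⇒ (1, -3) facing down
t=3 straight(2) ⇒ (1, -5) facing down
no rival 3-sequence matches.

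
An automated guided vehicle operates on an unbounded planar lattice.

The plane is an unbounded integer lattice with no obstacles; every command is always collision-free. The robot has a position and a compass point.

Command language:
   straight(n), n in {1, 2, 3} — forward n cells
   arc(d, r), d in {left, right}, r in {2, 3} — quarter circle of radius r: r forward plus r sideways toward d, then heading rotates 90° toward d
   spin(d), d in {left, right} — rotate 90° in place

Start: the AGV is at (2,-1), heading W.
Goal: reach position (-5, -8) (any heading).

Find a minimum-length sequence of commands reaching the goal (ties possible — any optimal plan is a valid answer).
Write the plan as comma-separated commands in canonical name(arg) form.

start: at (2,-1), heading W
1. arc(left, 2) → at (0,-3), heading S
2. arc(right, 3) → at (-3,-6), heading W
3. arc(left, 2) → at (-5,-8), heading S
no 2-step plan works, so 3 is optimal.

arc(left, 2), arc(right, 3), arc(left, 2)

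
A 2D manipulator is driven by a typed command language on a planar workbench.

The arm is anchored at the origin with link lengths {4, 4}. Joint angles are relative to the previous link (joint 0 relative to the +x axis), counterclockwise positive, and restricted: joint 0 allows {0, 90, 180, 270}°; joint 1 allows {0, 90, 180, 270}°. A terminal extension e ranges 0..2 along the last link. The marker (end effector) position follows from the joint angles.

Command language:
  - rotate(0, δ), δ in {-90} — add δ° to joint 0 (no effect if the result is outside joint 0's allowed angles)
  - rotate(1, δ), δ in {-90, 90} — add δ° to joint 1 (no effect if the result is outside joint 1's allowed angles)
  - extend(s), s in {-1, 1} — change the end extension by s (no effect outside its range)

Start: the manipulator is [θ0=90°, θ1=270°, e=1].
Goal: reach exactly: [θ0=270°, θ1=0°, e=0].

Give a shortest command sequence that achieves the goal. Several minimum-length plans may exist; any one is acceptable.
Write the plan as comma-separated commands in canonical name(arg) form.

from: [θ0=90°, θ1=270°, e=1]
[1] after rotate(1, 90): [θ0=90°, θ1=0°, e=1]
[2] after extend(-1): [θ0=90°, θ1=0°, e=0]
[3] after rotate(0, -90): [θ0=0°, θ1=0°, e=0]
[4] after rotate(0, -90): [θ0=270°, θ1=0°, e=0]
shorter routes all fall short; 4 is best.

rotate(1, 90), extend(-1), rotate(0, -90), rotate(0, -90)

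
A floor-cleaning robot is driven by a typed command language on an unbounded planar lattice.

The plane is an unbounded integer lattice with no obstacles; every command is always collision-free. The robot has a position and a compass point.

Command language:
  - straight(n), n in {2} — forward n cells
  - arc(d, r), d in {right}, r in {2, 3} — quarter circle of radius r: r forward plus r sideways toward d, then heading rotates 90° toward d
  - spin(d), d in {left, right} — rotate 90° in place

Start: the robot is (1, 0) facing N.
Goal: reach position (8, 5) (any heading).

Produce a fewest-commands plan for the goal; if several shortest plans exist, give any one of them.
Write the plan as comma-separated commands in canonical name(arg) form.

straight(2), arc(right, 3), straight(2), straight(2)

t0: (1, 0) facing N
step 1 (straight(2)): (1, 2) facing N
step 2 (arc(right, 3)): (4, 5) facing E
step 3 (straight(2)): (6, 5) facing E
step 4 (straight(2)): (8, 5) facing E
no 3-step plan works, so 4 is optimal.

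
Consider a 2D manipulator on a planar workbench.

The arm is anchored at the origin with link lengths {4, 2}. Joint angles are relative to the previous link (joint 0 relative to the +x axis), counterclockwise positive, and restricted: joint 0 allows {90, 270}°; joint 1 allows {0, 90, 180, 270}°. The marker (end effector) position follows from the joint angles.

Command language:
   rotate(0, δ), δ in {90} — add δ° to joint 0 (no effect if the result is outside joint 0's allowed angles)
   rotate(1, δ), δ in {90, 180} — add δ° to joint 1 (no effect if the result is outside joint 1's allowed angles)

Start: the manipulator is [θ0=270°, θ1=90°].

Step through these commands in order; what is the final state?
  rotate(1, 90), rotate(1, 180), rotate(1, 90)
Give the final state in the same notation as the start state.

start: [θ0=270°, θ1=90°]
t=1 rotate(1, 90) ⇒ [θ0=270°, θ1=180°]
t=2 rotate(1, 180) ⇒ [θ0=270°, θ1=0°]
t=3 rotate(1, 90) ⇒ [θ0=270°, θ1=90°]

[θ0=270°, θ1=90°]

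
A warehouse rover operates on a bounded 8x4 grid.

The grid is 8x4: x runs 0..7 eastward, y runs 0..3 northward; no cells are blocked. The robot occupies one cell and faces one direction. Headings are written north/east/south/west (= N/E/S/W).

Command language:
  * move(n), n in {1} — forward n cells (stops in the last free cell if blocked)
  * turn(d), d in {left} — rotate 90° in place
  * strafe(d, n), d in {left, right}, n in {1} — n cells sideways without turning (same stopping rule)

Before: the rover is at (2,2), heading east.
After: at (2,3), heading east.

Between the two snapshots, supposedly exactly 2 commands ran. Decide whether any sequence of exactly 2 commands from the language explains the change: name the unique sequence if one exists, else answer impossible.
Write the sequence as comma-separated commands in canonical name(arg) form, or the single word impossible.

key: heading stays E — no command in the sequence turns
from: at (2,2), heading east
t=1 strafe(left, 1) ⇒ at (2,3), heading east
t=2 strafe(left, 1) ⇒ at (2,3), heading east
no other 2-command option fits: unique.

strafe(left, 1), strafe(left, 1)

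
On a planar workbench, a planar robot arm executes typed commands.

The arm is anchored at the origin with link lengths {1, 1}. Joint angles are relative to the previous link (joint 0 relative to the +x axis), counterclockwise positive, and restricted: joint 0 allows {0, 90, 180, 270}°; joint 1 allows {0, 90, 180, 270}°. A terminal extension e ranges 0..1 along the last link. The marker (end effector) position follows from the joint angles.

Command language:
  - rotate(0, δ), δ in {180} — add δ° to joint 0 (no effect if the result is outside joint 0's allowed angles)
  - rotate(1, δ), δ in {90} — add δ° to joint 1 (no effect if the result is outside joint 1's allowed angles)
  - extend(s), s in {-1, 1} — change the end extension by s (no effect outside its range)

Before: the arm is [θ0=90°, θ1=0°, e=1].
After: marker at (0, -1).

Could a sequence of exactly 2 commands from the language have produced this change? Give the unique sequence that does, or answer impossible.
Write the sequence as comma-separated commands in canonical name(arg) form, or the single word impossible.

from: [θ0=90°, θ1=0°, e=1]
step 1 (rotate(1, 90)): [θ0=90°, θ1=90°, e=1]
step 2 (rotate(1, 90)): [θ0=90°, θ1=180°, e=1]
all 16 alternatives checked — unique.

rotate(1, 90), rotate(1, 90)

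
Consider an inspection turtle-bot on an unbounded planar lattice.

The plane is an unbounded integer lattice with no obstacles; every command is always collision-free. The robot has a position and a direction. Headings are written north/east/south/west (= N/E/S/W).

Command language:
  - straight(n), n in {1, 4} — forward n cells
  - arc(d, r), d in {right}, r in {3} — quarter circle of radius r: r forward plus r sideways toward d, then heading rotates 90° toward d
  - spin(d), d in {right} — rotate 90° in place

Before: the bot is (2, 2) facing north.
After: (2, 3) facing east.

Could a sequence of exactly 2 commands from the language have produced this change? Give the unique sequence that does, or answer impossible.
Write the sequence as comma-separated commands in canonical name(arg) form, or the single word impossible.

key: position moved to (2,3) AND the heading swung to E — translation plus rotation needed
initial: (2, 2) facing north
t=1 straight(1) ⇒ (2, 3) facing north
t=2 spin(right) ⇒ (2, 3) facing east
all 16 alternatives checked — unique.

straight(1), spin(right)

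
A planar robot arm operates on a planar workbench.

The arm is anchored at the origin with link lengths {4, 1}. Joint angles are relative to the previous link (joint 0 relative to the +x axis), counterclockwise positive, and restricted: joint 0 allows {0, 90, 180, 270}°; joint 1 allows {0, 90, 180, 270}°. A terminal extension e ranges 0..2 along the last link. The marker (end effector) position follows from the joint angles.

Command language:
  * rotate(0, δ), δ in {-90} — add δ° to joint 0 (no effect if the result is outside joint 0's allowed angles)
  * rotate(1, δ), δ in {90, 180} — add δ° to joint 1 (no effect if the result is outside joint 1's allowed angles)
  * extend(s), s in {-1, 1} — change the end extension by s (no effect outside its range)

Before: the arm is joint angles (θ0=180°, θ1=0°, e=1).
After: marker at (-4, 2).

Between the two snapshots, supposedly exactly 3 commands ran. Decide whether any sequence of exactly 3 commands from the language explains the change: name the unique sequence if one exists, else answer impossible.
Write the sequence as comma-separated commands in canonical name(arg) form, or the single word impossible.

rotate(1, 90), rotate(1, 90), rotate(1, 90)

start: joint angles (θ0=180°, θ1=0°, e=1)
t=1 rotate(1, 90) ⇒ joint angles (θ0=180°, θ1=90°, e=1)
t=2 rotate(1, 90) ⇒ joint angles (θ0=180°, θ1=180°, e=1)
t=3 rotate(1, 90) ⇒ joint angles (θ0=180°, θ1=270°, e=1)
all 125 alternatives checked — unique.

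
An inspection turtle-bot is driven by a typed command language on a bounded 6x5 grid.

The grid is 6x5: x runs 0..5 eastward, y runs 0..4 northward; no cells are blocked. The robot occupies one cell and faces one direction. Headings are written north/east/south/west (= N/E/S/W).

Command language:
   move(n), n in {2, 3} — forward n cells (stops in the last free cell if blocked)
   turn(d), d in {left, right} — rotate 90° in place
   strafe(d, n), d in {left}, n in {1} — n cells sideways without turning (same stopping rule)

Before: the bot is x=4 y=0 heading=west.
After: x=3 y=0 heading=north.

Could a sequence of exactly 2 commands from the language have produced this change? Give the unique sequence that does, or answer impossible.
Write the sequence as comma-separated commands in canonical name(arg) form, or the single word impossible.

key: running strafe(left, 1) before turn(right) would end elsewhere — order is forced
from: x=4 y=0 heading=west
1. turn(right) → x=4 y=0 heading=north
2. strafe(left, 1) → x=3 y=0 heading=north
no other 2-command option fits: unique.

turn(right), strafe(left, 1)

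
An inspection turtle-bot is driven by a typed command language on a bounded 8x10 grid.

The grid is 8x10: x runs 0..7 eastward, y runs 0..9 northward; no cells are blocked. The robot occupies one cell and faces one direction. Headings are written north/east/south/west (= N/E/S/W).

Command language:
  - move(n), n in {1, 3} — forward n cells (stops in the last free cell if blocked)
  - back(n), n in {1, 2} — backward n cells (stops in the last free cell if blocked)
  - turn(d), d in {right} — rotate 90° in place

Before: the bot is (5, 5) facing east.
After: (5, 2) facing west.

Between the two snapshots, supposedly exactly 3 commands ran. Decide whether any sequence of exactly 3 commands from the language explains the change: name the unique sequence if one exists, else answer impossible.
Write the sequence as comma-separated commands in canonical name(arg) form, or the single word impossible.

turn(right), move(3), turn(right)

key: position moved to (5,2) AND the heading swung to W — translation plus rotation needed
initial: (5, 5) facing east
t=1 turn(right) ⇒ (5, 5) facing south
t=2 move(3) ⇒ (5, 2) facing south
t=3 turn(right) ⇒ (5, 2) facing west
no rival 3-sequence matches.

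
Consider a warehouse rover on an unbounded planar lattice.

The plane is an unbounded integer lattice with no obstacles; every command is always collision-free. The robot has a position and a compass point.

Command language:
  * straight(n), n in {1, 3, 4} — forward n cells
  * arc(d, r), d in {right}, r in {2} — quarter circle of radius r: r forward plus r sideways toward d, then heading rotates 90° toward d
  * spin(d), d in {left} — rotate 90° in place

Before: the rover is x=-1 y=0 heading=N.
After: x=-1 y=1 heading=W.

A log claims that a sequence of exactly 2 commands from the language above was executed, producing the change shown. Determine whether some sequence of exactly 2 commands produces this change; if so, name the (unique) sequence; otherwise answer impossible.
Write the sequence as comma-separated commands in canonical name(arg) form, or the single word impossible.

key: position moved to (-1,1) AND the heading swung to W — translation plus rotation needed
from: x=-1 y=0 heading=N
t=1 straight(1) ⇒ x=-1 y=1 heading=N
t=2 spin(left) ⇒ x=-1 y=1 heading=W
no rival 2-sequence matches.

straight(1), spin(left)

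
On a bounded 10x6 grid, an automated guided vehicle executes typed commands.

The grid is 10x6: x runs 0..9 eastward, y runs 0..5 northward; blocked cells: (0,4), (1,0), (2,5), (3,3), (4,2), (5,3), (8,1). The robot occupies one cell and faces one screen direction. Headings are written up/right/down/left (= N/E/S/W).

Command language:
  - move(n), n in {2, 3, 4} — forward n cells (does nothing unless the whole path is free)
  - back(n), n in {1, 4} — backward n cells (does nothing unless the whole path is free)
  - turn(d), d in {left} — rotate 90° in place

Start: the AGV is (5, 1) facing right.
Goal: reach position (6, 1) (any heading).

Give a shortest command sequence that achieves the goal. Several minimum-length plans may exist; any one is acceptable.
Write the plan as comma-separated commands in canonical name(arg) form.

begin: (5, 1) facing right
step 1 (back(1)): (4, 1) facing right
step 2 (move(2)): (6, 1) facing right
no 1-step plan works, so 2 is optimal.

back(1), move(2)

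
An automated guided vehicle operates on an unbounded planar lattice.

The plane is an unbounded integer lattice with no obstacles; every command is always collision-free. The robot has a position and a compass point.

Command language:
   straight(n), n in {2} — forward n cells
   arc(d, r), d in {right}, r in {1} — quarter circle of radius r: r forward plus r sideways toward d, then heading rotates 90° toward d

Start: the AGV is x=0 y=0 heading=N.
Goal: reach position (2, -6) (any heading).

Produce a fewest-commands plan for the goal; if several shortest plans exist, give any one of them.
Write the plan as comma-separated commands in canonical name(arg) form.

arc(right, 1), arc(right, 1), straight(2), straight(2), straight(2)

start: x=0 y=0 heading=N
[1] after arc(right, 1): x=1 y=1 heading=E
[2] after arc(right, 1): x=2 y=0 heading=S
[3] after straight(2): x=2 y=-2 heading=S
[4] after straight(2): x=2 y=-4 heading=S
[5] after straight(2): x=2 y=-6 heading=S
nothing shorter than 5 reaches the goal.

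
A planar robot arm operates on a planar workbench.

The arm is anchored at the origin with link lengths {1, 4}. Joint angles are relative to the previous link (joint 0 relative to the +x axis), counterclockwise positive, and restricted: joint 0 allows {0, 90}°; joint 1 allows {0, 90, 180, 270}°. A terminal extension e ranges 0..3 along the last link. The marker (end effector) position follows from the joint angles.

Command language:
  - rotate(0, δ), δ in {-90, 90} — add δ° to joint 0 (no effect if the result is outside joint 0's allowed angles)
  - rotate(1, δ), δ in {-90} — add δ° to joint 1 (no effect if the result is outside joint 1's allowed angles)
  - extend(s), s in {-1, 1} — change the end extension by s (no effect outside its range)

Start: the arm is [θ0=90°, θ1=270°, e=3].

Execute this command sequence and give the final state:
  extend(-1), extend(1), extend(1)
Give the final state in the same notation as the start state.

from: [θ0=90°, θ1=270°, e=3]
t=1 extend(-1) ⇒ [θ0=90°, θ1=270°, e=2]
t=2 extend(1) ⇒ [θ0=90°, θ1=270°, e=3]
t=3 extend(1) ⇒ [θ0=90°, θ1=270°, e=3]

[θ0=90°, θ1=270°, e=3]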